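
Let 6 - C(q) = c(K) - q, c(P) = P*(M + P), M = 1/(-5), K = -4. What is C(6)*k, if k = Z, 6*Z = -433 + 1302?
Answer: -3476/5 ≈ -695.20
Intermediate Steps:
Z = 869/6 (Z = (-433 + 1302)/6 = (⅙)*869 = 869/6 ≈ 144.83)
k = 869/6 ≈ 144.83
M = -⅕ ≈ -0.20000
c(P) = P*(-⅕ + P)
C(q) = -54/5 + q (C(q) = 6 - (-4*(-⅕ - 4) - q) = 6 - (-4*(-21/5) - q) = 6 - (84/5 - q) = 6 + (-84/5 + q) = -54/5 + q)
C(6)*k = (-54/5 + 6)*(869/6) = -24/5*869/6 = -3476/5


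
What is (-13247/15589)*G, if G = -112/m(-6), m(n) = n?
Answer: -105976/6681 ≈ -15.862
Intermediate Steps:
G = 56/3 (G = -112/(-6) = -112*(-⅙) = 56/3 ≈ 18.667)
(-13247/15589)*G = -13247/15589*(56/3) = -13247*1/15589*(56/3) = -13247/15589*56/3 = -105976/6681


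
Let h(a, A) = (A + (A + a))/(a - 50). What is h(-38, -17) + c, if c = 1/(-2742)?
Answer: 24667/30162 ≈ 0.81782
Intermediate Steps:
h(a, A) = (a + 2*A)/(-50 + a)
c = -1/2742 ≈ -0.00036470
h(-38, -17) + c = (-38 + 2*(-17))/(-50 - 38) - 1/2742 = (-38 - 34)/(-88) - 1/2742 = -1/88*(-72) - 1/2742 = 9/11 - 1/2742 = 24667/30162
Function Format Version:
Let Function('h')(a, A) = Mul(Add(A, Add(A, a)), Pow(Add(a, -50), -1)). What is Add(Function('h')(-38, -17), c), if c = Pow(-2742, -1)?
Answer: Rational(24667, 30162) ≈ 0.81782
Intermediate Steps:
Function('h')(a, A) = Mul(Pow(Add(-50, a), -1), Add(a, Mul(2, A))) (Function('h')(a, A) = Mul(Add(a, Mul(2, A)), Pow(Add(-50, a), -1)) = Mul(Pow(Add(-50, a), -1), Add(a, Mul(2, A))))
c = Rational(-1, 2742) ≈ -0.00036470
Add(Function('h')(-38, -17), c) = Add(Mul(Pow(Add(-50, -38), -1), Add(-38, Mul(2, -17))), Rational(-1, 2742)) = Add(Mul(Pow(-88, -1), Add(-38, -34)), Rational(-1, 2742)) = Add(Mul(Rational(-1, 88), -72), Rational(-1, 2742)) = Add(Rational(9, 11), Rational(-1, 2742)) = Rational(24667, 30162)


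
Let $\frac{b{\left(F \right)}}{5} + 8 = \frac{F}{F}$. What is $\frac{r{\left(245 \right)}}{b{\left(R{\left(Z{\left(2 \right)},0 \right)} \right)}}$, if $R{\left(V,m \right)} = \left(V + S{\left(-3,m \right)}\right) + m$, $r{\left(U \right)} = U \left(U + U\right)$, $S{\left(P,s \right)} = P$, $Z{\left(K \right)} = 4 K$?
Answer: $-3430$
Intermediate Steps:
$r{\left(U \right)} = 2 U^{2}$ ($r{\left(U \right)} = U 2 U = 2 U^{2}$)
$R{\left(V,m \right)} = -3 + V + m$ ($R{\left(V,m \right)} = \left(V - 3\right) + m = \left(-3 + V\right) + m = -3 + V + m$)
$b{\left(F \right)} = -35$ ($b{\left(F \right)} = -40 + 5 \frac{F}{F} = -40 + 5 \cdot 1 = -40 + 5 = -35$)
$\frac{r{\left(245 \right)}}{b{\left(R{\left(Z{\left(2 \right)},0 \right)} \right)}} = \frac{2 \cdot 245^{2}}{-35} = 2 \cdot 60025 \left(- \frac{1}{35}\right) = 120050 \left(- \frac{1}{35}\right) = -3430$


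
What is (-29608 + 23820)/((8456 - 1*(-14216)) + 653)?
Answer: -5788/23325 ≈ -0.24815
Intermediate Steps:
(-29608 + 23820)/((8456 - 1*(-14216)) + 653) = -5788/((8456 + 14216) + 653) = -5788/(22672 + 653) = -5788/23325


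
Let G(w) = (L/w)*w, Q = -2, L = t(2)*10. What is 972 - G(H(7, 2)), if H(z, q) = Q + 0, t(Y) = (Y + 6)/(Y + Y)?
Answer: 952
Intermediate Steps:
t(Y) = (6 + Y)/(2*Y) (t(Y) = (6 + Y)/((2*Y)) = (6 + Y)*(1/(2*Y)) = (6 + Y)/(2*Y))
L = 20 (L = ((1/2)*(6 + 2)/2)*10 = ((1/2)*(1/2)*8)*10 = 2*10 = 20)
H(z, q) = -2 (H(z, q) = -2 + 0 = -2)
G(w) = 20 (G(w) = (20/w)*w = 20)
972 - G(H(7, 2)) = 972 - 1*20 = 972 - 20 = 952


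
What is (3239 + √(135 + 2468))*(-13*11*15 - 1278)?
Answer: -11087097 - 3423*√2603 ≈ -1.1262e+7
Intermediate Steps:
(3239 + √(135 + 2468))*(-13*11*15 - 1278) = (3239 + √2603)*(-143*15 - 1278) = (3239 + √2603)*(-2145 - 1278) = (3239 + √2603)*(-3423) = -11087097 - 3423*√2603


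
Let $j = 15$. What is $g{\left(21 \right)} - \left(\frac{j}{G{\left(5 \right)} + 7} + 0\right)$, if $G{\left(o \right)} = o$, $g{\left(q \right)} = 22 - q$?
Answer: $- \frac{1}{4} \approx -0.25$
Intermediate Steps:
$g{\left(21 \right)} - \left(\frac{j}{G{\left(5 \right)} + 7} + 0\right) = \left(22 - 21\right) - \left(\frac{15}{5 + 7} + 0\right) = \left(22 - 21\right) - \left(\frac{15}{12} + 0\right) = 1 - \left(15 \cdot \frac{1}{12} + 0\right) = 1 - \left(\frac{5}{4} + 0\right) = 1 - \frac{5}{4} = - \frac{1}{4}$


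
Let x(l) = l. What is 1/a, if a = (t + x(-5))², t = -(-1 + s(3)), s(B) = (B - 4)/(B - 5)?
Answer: 4/81 ≈ 0.049383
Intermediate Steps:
s(B) = (-4 + B)/(-5 + B)
t = ½ (t = -(-1 + (-4 + 3)/(-5 + 3)) = -(-1 - 1/(-2)) = -(-1 - ½*(-1)) = -(-1 + ½) = -1*(-½) = ½ ≈ 0.50000)
a = 81/4 (a = (½ - 5)² = (-9/2)² = 81/4 ≈ 20.250)
1/a = 1/(81/4) = 4/81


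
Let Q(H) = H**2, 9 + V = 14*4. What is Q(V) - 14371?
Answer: -12162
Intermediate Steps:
V = 47 (V = -9 + 14*4 = -9 + 56 = 47)
Q(V) - 14371 = 47**2 - 14371 = 2209 - 14371 = -12162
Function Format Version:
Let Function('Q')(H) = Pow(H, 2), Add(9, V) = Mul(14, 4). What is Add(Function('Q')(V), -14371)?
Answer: -12162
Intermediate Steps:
V = 47 (V = Add(-9, Mul(14, 4)) = Add(-9, 56) = 47)
Add(Function('Q')(V), -14371) = Add(Pow(47, 2), -14371) = Add(2209, -14371) = -12162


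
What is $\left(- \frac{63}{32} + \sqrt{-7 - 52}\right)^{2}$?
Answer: $\frac{\left(63 - 32 i \sqrt{59}\right)^{2}}{1024} \approx -55.124 - 30.245 i$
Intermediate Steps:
$\left(- \frac{63}{32} + \sqrt{-7 - 52}\right)^{2} = \left(\left(-63\right) \frac{1}{32} + \sqrt{-59}\right)^{2} = \left(- \frac{63}{32} + i \sqrt{59}\right)^{2}$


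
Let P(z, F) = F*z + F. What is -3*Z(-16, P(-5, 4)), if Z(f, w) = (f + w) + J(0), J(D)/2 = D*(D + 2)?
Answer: 96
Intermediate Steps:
J(D) = 2*D*(2 + D) (J(D) = 2*(D*(D + 2)) = 2*(D*(2 + D)) = 2*D*(2 + D))
P(z, F) = F + F*z
Z(f, w) = f + w (Z(f, w) = (f + w) + 2*0*(2 + 0) = (f + w) + 2*0*2 = (f + w) + 0 = f + w)
-3*Z(-16, P(-5, 4)) = -3*(-16 + 4*(1 - 5)) = -3*(-16 + 4*(-4)) = -3*(-16 - 16) = -3*(-32) = 96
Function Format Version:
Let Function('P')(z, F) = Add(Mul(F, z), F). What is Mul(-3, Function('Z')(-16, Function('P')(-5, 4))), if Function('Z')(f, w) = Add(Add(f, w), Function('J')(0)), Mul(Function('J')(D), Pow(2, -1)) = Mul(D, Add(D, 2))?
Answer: 96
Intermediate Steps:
Function('J')(D) = Mul(2, D, Add(2, D)) (Function('J')(D) = Mul(2, Mul(D, Add(D, 2))) = Mul(2, Mul(D, Add(2, D))) = Mul(2, D, Add(2, D)))
Function('P')(z, F) = Add(F, Mul(F, z))
Function('Z')(f, w) = Add(f, w) (Function('Z')(f, w) = Add(Add(f, w), Mul(2, 0, Add(2, 0))) = Add(Add(f, w), Mul(2, 0, 2)) = Add(Add(f, w), 0) = Add(f, w))
Mul(-3, Function('Z')(-16, Function('P')(-5, 4))) = Mul(-3, Add(-16, Mul(4, Add(1, -5)))) = Mul(-3, Add(-16, Mul(4, -4))) = Mul(-3, Add(-16, -16)) = Mul(-3, -32) = 96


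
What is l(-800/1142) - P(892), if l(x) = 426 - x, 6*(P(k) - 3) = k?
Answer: 471133/1713 ≈ 275.03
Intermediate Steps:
P(k) = 3 + k/6
l(-800/1142) - P(892) = (426 - (-800)/1142) - (3 + (1/6)*892) = (426 - (-800)/1142) - (3 + 446/3) = (426 - 1*(-400/571)) - 1*455/3 = (426 + 400/571) - 455/3 = 243646/571 - 455/3 = 471133/1713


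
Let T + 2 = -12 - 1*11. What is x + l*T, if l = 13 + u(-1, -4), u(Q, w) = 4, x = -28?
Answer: -453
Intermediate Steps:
l = 17 (l = 13 + 4 = 17)
T = -25 (T = -2 + (-12 - 1*11) = -2 + (-12 - 11) = -2 - 23 = -25)
x + l*T = -28 + 17*(-25) = -28 - 425 = -453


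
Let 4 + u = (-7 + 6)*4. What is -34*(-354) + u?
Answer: 12028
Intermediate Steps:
u = -8 (u = -4 + (-7 + 6)*4 = -4 - 1*4 = -4 - 4 = -8)
-34*(-354) + u = -34*(-354) - 8 = 12036 - 8 = 12028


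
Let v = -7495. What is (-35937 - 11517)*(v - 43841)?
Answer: 2436098544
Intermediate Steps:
(-35937 - 11517)*(v - 43841) = (-35937 - 11517)*(-7495 - 43841) = -47454*(-51336) = 2436098544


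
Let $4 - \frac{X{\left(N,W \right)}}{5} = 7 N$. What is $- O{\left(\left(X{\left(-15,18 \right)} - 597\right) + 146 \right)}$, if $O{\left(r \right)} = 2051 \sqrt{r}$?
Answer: $- 2051 \sqrt{94} \approx -19885.0$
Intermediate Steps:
$X{\left(N,W \right)} = 20 - 35 N$ ($X{\left(N,W \right)} = 20 - 5 \cdot 7 N = 20 - 35 N$)
$- O{\left(\left(X{\left(-15,18 \right)} - 597\right) + 146 \right)} = - 2051 \sqrt{\left(\left(20 - -525\right) - 597\right) + 146} = - 2051 \sqrt{\left(\left(20 + 525\right) - 597\right) + 146} = - 2051 \sqrt{\left(545 - 597\right) + 146} = - 2051 \sqrt{-52 + 146} = - 2051 \sqrt{94}$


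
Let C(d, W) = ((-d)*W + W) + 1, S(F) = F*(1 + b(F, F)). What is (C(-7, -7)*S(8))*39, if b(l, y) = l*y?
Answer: -1115400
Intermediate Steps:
S(F) = F*(1 + F²) (S(F) = F*(1 + F*F) = F*(1 + F²))
C(d, W) = 1 + W - W*d (C(d, W) = (-W*d + W) + 1 = (W - W*d) + 1 = 1 + W - W*d)
(C(-7, -7)*S(8))*39 = ((1 - 7 - 1*(-7)*(-7))*(8 + 8³))*39 = ((1 - 7 - 49)*(8 + 512))*39 = -55*520*39 = -28600*39 = -1115400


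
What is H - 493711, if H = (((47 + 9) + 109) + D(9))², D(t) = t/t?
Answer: -466155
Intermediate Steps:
D(t) = 1
H = 27556 (H = (((47 + 9) + 109) + 1)² = ((56 + 109) + 1)² = (165 + 1)² = 166² = 27556)
H - 493711 = 27556 - 493711 = -466155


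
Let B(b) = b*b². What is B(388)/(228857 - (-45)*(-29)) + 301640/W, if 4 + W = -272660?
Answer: 61945147463/242364213 ≈ 255.59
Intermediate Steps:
W = -272664 (W = -4 - 272660 = -272664)
B(b) = b³
B(388)/(228857 - (-45)*(-29)) + 301640/W = 388³/(228857 - (-45)*(-29)) + 301640/(-272664) = 58411072/(228857 - 1*1305) + 301640*(-1/272664) = 58411072/(228857 - 1305) - 37705/34083 = 58411072/227552 - 37705/34083 = 58411072*(1/227552) - 37705/34083 = 1825346/7111 - 37705/34083 = 61945147463/242364213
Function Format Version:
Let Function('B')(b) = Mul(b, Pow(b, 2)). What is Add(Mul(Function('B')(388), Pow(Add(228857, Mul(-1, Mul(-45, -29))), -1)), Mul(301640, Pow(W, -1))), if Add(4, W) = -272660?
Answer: Rational(61945147463, 242364213) ≈ 255.59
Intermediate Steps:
W = -272664 (W = Add(-4, -272660) = -272664)
Function('B')(b) = Pow(b, 3)
Add(Mul(Function('B')(388), Pow(Add(228857, Mul(-1, Mul(-45, -29))), -1)), Mul(301640, Pow(W, -1))) = Add(Mul(Pow(388, 3), Pow(Add(228857, Mul(-1, Mul(-45, -29))), -1)), Mul(301640, Pow(-272664, -1))) = Add(Mul(58411072, Pow(Add(228857, Mul(-1, 1305)), -1)), Mul(301640, Rational(-1, 272664))) = Add(Mul(58411072, Pow(Add(228857, -1305), -1)), Rational(-37705, 34083)) = Add(Mul(58411072, Pow(227552, -1)), Rational(-37705, 34083)) = Add(Mul(58411072, Rational(1, 227552)), Rational(-37705, 34083)) = Add(Rational(1825346, 7111), Rational(-37705, 34083)) = Rational(61945147463, 242364213)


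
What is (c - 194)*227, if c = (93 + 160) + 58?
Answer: 26559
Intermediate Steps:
c = 311 (c = 253 + 58 = 311)
(c - 194)*227 = (311 - 194)*227 = 117*227 = 26559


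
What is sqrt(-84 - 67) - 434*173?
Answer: -75082 + I*sqrt(151) ≈ -75082.0 + 12.288*I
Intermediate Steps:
sqrt(-84 - 67) - 434*173 = sqrt(-151) - 75082 = I*sqrt(151) - 75082 = -75082 + I*sqrt(151)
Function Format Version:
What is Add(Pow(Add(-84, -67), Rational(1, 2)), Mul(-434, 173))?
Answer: Add(-75082, Mul(I, Pow(151, Rational(1, 2)))) ≈ Add(-75082., Mul(12.288, I))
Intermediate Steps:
Add(Pow(Add(-84, -67), Rational(1, 2)), Mul(-434, 173)) = Add(Pow(-151, Rational(1, 2)), -75082) = Add(Mul(I, Pow(151, Rational(1, 2))), -75082) = Add(-75082, Mul(I, Pow(151, Rational(1, 2))))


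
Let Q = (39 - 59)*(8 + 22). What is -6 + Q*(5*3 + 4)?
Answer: -11406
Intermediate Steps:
Q = -600 (Q = -20*30 = -600)
-6 + Q*(5*3 + 4) = -6 - 600*(5*3 + 4) = -6 - 600*(15 + 4) = -6 - 600*19 = -6 - 11400 = -11406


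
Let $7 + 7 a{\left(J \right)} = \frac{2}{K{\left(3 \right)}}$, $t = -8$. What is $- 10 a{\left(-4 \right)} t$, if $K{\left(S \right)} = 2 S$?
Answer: $- \frac{1600}{21} \approx -76.19$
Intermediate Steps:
$a{\left(J \right)} = - \frac{20}{21}$ ($a{\left(J \right)} = -1 + \frac{2 \frac{1}{2 \cdot 3}}{7} = -1 + \frac{2 \cdot \frac{1}{6}}{7} = -1 + \frac{1}{7} \cdot \frac{1}{3} = -1 + \frac{1}{21} = - \frac{20}{21}$)
$- 10 a{\left(-4 \right)} t = \left(-10\right) \left(- \frac{20}{21}\right) \left(-8\right) = \frac{200}{21} \left(-8\right) = - \frac{1600}{21}$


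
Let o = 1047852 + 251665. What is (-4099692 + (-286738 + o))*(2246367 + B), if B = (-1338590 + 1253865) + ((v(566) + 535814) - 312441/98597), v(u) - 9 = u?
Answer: -821172724835586258/98597 ≈ -8.3286e+12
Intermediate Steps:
v(u) = 9 + u
o = 1299517
B = 44532402967/98597 (B = (-1338590 + 1253865) + (((9 + 566) + 535814) - 312441/98597) = -84725 + ((575 + 535814) - 312441*1/98597) = -84725 + (536389 - 312441/98597) = -84725 + 52886033792/98597 = 44532402967/98597 ≈ 4.5166e+5)
(-4099692 + (-286738 + o))*(2246367 + B) = (-4099692 + (-286738 + 1299517))*(2246367 + 44532402967/98597) = (-4099692 + 1012779)*(266017450066/98597) = -3086913*266017450066/98597 = -821172724835586258/98597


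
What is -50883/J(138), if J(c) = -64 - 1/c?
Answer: 7021854/8833 ≈ 794.96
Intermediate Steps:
-50883/J(138) = -50883/(-64 - 1/138) = -50883/(-8833/138) = -50883*(-138/8833) = 7021854/8833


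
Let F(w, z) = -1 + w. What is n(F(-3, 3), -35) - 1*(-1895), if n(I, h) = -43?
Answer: 1852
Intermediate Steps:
n(F(-3, 3), -35) - 1*(-1895) = -43 - 1*(-1895) = -43 + 1895 = 1852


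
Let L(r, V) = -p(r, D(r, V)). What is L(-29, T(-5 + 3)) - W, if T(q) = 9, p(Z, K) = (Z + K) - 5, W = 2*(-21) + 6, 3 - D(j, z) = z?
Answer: 76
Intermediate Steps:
D(j, z) = 3 - z
W = -36 (W = -42 + 6 = -36)
p(Z, K) = -5 + K + Z (p(Z, K) = (K + Z) - 5 = -5 + K + Z)
L(r, V) = 2 + V - r (L(r, V) = -(-5 + (3 - V) + r) = -(-2 + r - V) = 2 + V - r)
L(-29, T(-5 + 3)) - W = (2 + 9 - 1*(-29)) - 1*(-36) = (2 + 9 + 29) + 36 = 40 + 36 = 76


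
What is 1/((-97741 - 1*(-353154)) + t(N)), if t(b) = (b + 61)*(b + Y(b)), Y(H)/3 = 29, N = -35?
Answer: 1/256765 ≈ 3.8946e-6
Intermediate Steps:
Y(H) = 87 (Y(H) = 3*29 = 87)
t(b) = (61 + b)*(87 + b) (t(b) = (b + 61)*(b + 87) = (61 + b)*(87 + b))
1/((-97741 - 1*(-353154)) + t(N)) = 1/((-97741 - 1*(-353154)) + (5307 + (-35)**2 + 148*(-35))) = 1/((-97741 + 353154) + (5307 + 1225 - 5180)) = 1/(255413 + 1352) = 1/256765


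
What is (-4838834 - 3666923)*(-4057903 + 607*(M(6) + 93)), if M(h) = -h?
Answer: 34066356326158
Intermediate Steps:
(-4838834 - 3666923)*(-4057903 + 607*(M(6) + 93)) = (-4838834 - 3666923)*(-4057903 + 607*(-1*6 + 93)) = -8505757*(-4057903 + 607*(-6 + 93)) = -8505757*(-4057903 + 607*87) = -8505757*(-4057903 + 52809) = -8505757*(-4005094) = 34066356326158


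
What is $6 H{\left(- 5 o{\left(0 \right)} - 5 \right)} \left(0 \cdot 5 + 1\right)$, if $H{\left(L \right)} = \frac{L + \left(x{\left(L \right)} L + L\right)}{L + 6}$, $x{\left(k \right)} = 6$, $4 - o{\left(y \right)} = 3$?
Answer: $120$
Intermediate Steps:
$o{\left(y \right)} = 1$ ($o{\left(y \right)} = 4 - 3 = 1$)
$H{\left(L \right)} = \frac{8 L}{6 + L}$ ($H{\left(L \right)} = \frac{L + \left(6 L + L\right)}{L + 6} = \frac{L + 7 L}{6 + L} = \frac{8 L}{6 + L}$)
$6 H{\left(- 5 o{\left(0 \right)} - 5 \right)} \left(0 \cdot 5 + 1\right) = 6 \frac{8 \left(\left(-5\right) 1 - 5\right)}{6 - 10} \left(0 \cdot 5 + 1\right) = 6 \frac{8 \left(-5 - 5\right)}{6 - 10} \left(0 + 1\right) = 6 \cdot 8 \left(-10\right) \frac{1}{6 - 10} \cdot 1 = 6 \cdot 8 \left(-10\right) \frac{1}{-4} \cdot 1 = 6 \cdot 8 \left(-10\right) \left(- \frac{1}{4}\right) 1 = 6 \cdot 20 \cdot 1 = 120 \cdot 1 = 120$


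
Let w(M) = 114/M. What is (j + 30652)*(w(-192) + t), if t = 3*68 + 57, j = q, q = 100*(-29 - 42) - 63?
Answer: 195733837/32 ≈ 6.1167e+6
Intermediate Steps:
q = -7163 (q = 100*(-71) - 63 = -7100 - 63 = -7163)
j = -7163
t = 261 (t = 204 + 57 = 261)
(j + 30652)*(w(-192) + t) = (-7163 + 30652)*(114/(-192) + 261) = 23489*(114*(-1/192) + 261) = 23489*(-19/32 + 261) = 23489*(8333/32) = 195733837/32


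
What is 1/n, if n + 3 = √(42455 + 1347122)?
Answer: 3/1389568 + √1389577/1389568 ≈ 0.00085048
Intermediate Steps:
n = -3 + √1389577 (n = -3 + √(42455 + 1347122) = -3 + √1389577 ≈ 1175.8)
1/n = 1/(-3 + √1389577)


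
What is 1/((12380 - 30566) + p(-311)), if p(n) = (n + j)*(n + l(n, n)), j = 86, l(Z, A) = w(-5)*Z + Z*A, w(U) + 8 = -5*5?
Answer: -1/24019611 ≈ -4.1633e-8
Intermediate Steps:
w(U) = -33 (w(U) = -8 - 5*5 = -8 - 25 = -33)
l(Z, A) = -33*Z + A*Z (l(Z, A) = -33*Z + Z*A = -33*Z + A*Z)
p(n) = (86 + n)*(n + n*(-33 + n)) (p(n) = (n + 86)*(n + n*(-33 + n)) = (86 + n)*(n + n*(-33 + n)))
1/((12380 - 30566) + p(-311)) = 1/((12380 - 30566) - 311*(-2752 + (-311)² + 54*(-311))) = 1/(-18186 - 311*(-2752 + 96721 - 16794)) = 1/(-18186 - 311*77175) = 1/(-18186 - 24001425) = 1/(-24019611) = -1/24019611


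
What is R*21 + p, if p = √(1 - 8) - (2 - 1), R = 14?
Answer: 293 + I*√7 ≈ 293.0 + 2.6458*I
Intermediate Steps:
p = -1 + I*√7 (p = √(-7) - 1*1 = I*√7 - 1 = -1 + I*√7 ≈ -1.0 + 2.6458*I)
R*21 + p = 14*21 + (-1 + I*√7) = 294 + (-1 + I*√7) = 293 + I*√7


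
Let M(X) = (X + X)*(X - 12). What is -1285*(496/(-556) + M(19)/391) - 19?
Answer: 13757719/54349 ≈ 253.14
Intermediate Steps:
M(X) = 2*X*(-12 + X) (M(X) = (2*X)*(-12 + X) = 2*X*(-12 + X))
-1285*(496/(-556) + M(19)/391) - 19 = -1285*(496/(-556) + (2*19*(-12 + 19))/391) - 19 = -1285*(496*(-1/556) + (2*19*7)*(1/391)) - 19 = -1285*(-124/139 + 266*(1/391)) - 19 = -1285*(-124/139 + 266/391) - 19 = -1285*(-11510/54349) - 19 = 14790350/54349 - 19 = 13757719/54349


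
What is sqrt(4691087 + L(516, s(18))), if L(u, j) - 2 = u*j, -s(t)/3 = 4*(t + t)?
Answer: sqrt(4468177) ≈ 2113.8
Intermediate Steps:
s(t) = -24*t (s(t) = -12*(t + t) = -12*2*t = -24*t)
L(u, j) = 2 + j*u (L(u, j) = 2 + u*j = 2 + j*u)
sqrt(4691087 + L(516, s(18))) = sqrt(4691087 + (2 - 24*18*516)) = sqrt(4691087 + (2 - 432*516)) = sqrt(4691087 + (2 - 222912)) = sqrt(4691087 - 222910) = sqrt(4468177)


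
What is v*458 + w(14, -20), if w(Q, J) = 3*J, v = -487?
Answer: -223106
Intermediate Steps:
v*458 + w(14, -20) = -487*458 + 3*(-20) = -223046 - 60 = -223106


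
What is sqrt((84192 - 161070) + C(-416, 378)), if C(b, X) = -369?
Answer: 3*I*sqrt(8583) ≈ 277.93*I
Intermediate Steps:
sqrt((84192 - 161070) + C(-416, 378)) = sqrt((84192 - 161070) - 369) = sqrt(-76878 - 369) = sqrt(-77247) = 3*I*sqrt(8583)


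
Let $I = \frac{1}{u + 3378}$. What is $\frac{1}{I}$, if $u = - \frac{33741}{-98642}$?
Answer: $\frac{333246417}{98642} \approx 3378.3$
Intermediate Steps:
$u = \frac{33741}{98642}$ ($u = \left(-33741\right) \left(- \frac{1}{98642}\right) = \frac{33741}{98642} \approx 0.34206$)
$I = \frac{98642}{333246417}$ ($I = \frac{1}{\frac{33741}{98642} + 3378} = \frac{1}{\frac{333246417}{98642}} = \frac{98642}{333246417} \approx 0.000296$)
$\frac{1}{I} = \frac{1}{\frac{98642}{333246417}} = \frac{333246417}{98642}$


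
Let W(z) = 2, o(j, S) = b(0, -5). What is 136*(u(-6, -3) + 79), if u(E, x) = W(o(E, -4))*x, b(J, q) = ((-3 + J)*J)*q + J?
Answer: 9928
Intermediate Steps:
b(J, q) = J + J*q*(-3 + J) (b(J, q) = (J*(-3 + J))*q + J = J*q*(-3 + J) + J = J + J*q*(-3 + J))
o(j, S) = 0 (o(j, S) = 0*(1 - 3*(-5) + 0*(-5)) = 0*(1 + 15 + 0) = 0*16 = 0)
u(E, x) = 2*x
136*(u(-6, -3) + 79) = 136*(2*(-3) + 79) = 136*(-6 + 79) = 136*73 = 9928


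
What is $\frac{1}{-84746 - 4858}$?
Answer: $- \frac{1}{89604} \approx -1.116 \cdot 10^{-5}$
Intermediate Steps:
$\frac{1}{-84746 - 4858} = \frac{1}{-89604} = - \frac{1}{89604}$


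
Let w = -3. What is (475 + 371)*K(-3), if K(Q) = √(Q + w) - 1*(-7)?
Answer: 5922 + 846*I*√6 ≈ 5922.0 + 2072.3*I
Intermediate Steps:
K(Q) = 7 + √(-3 + Q) (K(Q) = √(Q - 3) - 1*(-7) = √(-3 + Q) + 7 = 7 + √(-3 + Q))
(475 + 371)*K(-3) = (475 + 371)*(7 + √(-3 - 3)) = 846*(7 + √(-6)) = 846*(7 + I*√6) = 5922 + 846*I*√6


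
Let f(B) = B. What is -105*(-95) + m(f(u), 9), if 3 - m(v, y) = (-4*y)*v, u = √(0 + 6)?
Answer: 9978 + 36*√6 ≈ 10066.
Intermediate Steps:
u = √6 ≈ 2.4495
m(v, y) = 3 + 4*v*y (m(v, y) = 3 - (-4*y)*v = 3 - (-4)*v*y = 3 + 4*v*y)
-105*(-95) + m(f(u), 9) = -105*(-95) + (3 + 4*√6*9) = 9975 + (3 + 36*√6) = 9978 + 36*√6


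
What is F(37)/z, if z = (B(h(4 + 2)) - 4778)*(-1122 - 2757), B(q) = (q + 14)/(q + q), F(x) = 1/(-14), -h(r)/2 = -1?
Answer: -1/259256844 ≈ -3.8572e-9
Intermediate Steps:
h(r) = 2 (h(r) = -2*(-1) = 2)
F(x) = -1/14
B(q) = (14 + q)/(2*q) (B(q) = (14 + q)/((2*q)) = (14 + q)*(1/(2*q)) = (14 + q)/(2*q))
z = 18518346 (z = ((1/2)*(14 + 2)/2 - 4778)*(-1122 - 2757) = ((1/2)*(1/2)*16 - 4778)*(-3879) = (4 - 4778)*(-3879) = -4774*(-3879) = 18518346)
F(37)/z = -1/14/18518346 = -1/14*1/18518346 = -1/259256844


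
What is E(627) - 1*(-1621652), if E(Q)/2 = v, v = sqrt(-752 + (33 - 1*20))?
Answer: 1621652 + 2*I*sqrt(739) ≈ 1.6217e+6 + 54.369*I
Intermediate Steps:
v = I*sqrt(739) (v = sqrt(-752 + (33 - 20)) = sqrt(-752 + 13) = sqrt(-739) = I*sqrt(739) ≈ 27.185*I)
E(Q) = 2*I*sqrt(739) (E(Q) = 2*(I*sqrt(739)) = 2*I*sqrt(739))
E(627) - 1*(-1621652) = 2*I*sqrt(739) - 1*(-1621652) = 2*I*sqrt(739) + 1621652 = 1621652 + 2*I*sqrt(739)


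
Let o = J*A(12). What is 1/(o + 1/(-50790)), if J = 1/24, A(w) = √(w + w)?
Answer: 101580/214968673 + 429937350*√6/214968673 ≈ 4.8995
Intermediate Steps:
A(w) = √2*√w (A(w) = √(2*w) = √2*√w)
J = 1/24 ≈ 0.041667
o = √6/12 (o = (√2*√12)/24 = (√2*(2*√3))/24 = (2*√6)/24 = √6/12 ≈ 0.20412)
1/(o + 1/(-50790)) = 1/(√6/12 + 1/(-50790)) = 1/(√6/12 - 1/50790) = 1/(-1/50790 + √6/12)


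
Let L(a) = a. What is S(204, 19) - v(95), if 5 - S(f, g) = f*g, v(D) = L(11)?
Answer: -3882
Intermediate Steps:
v(D) = 11
S(f, g) = 5 - f*g
S(204, 19) - v(95) = (5 - 1*204*19) - 1*11 = (5 - 3876) - 11 = -3871 - 11 = -3882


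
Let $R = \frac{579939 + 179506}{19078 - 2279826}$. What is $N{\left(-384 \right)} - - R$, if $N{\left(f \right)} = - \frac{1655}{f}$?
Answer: $\frac{862477765}{217031808} \approx 3.974$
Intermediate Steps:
$R = - \frac{759445}{2260748}$ ($R = \frac{759445}{-2260748} = 759445 \left(- \frac{1}{2260748}\right) = - \frac{759445}{2260748} \approx -0.33593$)
$N{\left(-384 \right)} - - R = - \frac{1655}{-384} - \left(-1\right) \left(- \frac{759445}{2260748}\right) = \left(-1655\right) \left(- \frac{1}{384}\right) - \frac{759445}{2260748} = \frac{1655}{384} - \frac{759445}{2260748} = \frac{862477765}{217031808}$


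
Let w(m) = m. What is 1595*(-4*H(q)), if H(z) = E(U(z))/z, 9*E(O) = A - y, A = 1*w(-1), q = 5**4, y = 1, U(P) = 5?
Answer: 2552/1125 ≈ 2.2684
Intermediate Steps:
q = 625
A = -1 (A = 1*(-1) = -1)
E(O) = -2/9 (E(O) = (-1 - 1*1)/9 = (-1 - 1)/9 = (1/9)*(-2) = -2/9)
H(z) = -2/(9*z)
1595*(-4*H(q)) = 1595*(-(-8)/(9*625)) = 1595*(-4*(-2/5625)) = 1595*(8/5625) = 2552/1125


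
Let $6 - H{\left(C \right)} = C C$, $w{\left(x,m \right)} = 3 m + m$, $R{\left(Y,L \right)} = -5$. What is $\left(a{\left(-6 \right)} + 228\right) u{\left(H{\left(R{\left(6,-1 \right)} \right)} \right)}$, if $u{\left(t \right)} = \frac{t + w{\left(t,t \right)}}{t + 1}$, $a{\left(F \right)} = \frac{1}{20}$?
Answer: $\frac{86659}{72} \approx 1203.6$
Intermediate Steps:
$w{\left(x,m \right)} = 4 m$
$H{\left(C \right)} = 6 - C^{2}$ ($H{\left(C \right)} = 6 - C C = 6 - C^{2}$)
$a{\left(F \right)} = \frac{1}{20}$
$u{\left(t \right)} = \frac{5 t}{1 + t}$ ($u{\left(t \right)} = \frac{t + 4 t}{t + 1} = \frac{5 t}{1 + t}$)
$\left(a{\left(-6 \right)} + 228\right) u{\left(H{\left(R{\left(6,-1 \right)} \right)} \right)} = \left(\frac{1}{20} + 228\right) \frac{5 \left(6 - \left(-5\right)^{2}\right)}{1 + \left(6 - \left(-5\right)^{2}\right)} = \frac{4561 \frac{5 \left(6 - 25\right)}{1 + \left(6 - 25\right)}}{20} = \frac{4561 \cdot 5 \left(-19\right) \frac{1}{1 - 19}}{20} = \frac{4561 \cdot 5 \left(-19\right) \frac{1}{-18}}{20} = \frac{4561 \cdot 5 \left(-19\right) \left(- \frac{1}{18}\right)}{20} = \frac{4561}{20} \cdot \frac{95}{18} = \frac{86659}{72}$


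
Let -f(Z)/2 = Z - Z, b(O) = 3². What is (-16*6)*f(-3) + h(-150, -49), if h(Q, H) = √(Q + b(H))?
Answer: I*√141 ≈ 11.874*I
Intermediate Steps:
b(O) = 9
h(Q, H) = √(9 + Q) (h(Q, H) = √(Q + 9) = √(9 + Q))
f(Z) = 0 (f(Z) = -2*(Z - Z) = -2*0 = 0)
(-16*6)*f(-3) + h(-150, -49) = -16*6*0 + √(9 - 150) = -96*0 + √(-141) = 0 + I*√141 = I*√141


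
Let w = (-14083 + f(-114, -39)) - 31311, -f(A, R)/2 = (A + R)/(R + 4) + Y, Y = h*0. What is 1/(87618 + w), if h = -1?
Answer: 35/1477534 ≈ 2.3688e-5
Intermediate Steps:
Y = 0 (Y = -1*0 = 0)
f(A, R) = -2*(A + R)/(4 + R) (f(A, R) = -2*((A + R)/(R + 4) + 0) = -2*((A + R)/(4 + R) + 0) = -2*(A + R)/(4 + R))
w = -1589096/35 (w = (-14083 + 2*(-1*(-114) - 1*(-39))/(4 - 39)) - 31311 = (-14083 + 2*(114 + 39)/(-35)) - 31311 = (-14083 + 2*(-1/35)*153) - 31311 = (-14083 - 306/35) - 31311 = -493211/35 - 31311 = -1589096/35 ≈ -45403.)
1/(87618 + w) = 1/(87618 - 1589096/35) = 1/(1477534/35) = 35/1477534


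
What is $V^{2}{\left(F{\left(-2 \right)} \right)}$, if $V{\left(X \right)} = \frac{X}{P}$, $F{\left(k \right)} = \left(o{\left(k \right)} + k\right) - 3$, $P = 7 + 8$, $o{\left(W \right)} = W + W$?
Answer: $\frac{9}{25} \approx 0.36$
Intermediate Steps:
$o{\left(W \right)} = 2 W$
$P = 15$
$F{\left(k \right)} = -3 + 3 k$ ($F{\left(k \right)} = \left(2 k + k\right) - 3 = 3 k - 3 = -3 + 3 k$)
$V{\left(X \right)} = \frac{X}{15}$
$V^{2}{\left(F{\left(-2 \right)} \right)} = \left(\frac{-3 + 3 \left(-2\right)}{15}\right)^{2} = \left(\frac{-3 - 6}{15}\right)^{2} = \left(\frac{1}{15} \left(-9\right)\right)^{2} = \left(- \frac{3}{5}\right)^{2} = \frac{9}{25}$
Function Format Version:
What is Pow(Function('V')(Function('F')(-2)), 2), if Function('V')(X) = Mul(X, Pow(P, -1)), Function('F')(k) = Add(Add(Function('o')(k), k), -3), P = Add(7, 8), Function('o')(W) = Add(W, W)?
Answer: Rational(9, 25) ≈ 0.36000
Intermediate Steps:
Function('o')(W) = Mul(2, W)
P = 15
Function('F')(k) = Add(-3, Mul(3, k)) (Function('F')(k) = Add(Add(Mul(2, k), k), -3) = Add(Mul(3, k), -3) = Add(-3, Mul(3, k)))
Function('V')(X) = Mul(Rational(1, 15), X) (Function('V')(X) = Mul(X, Pow(15, -1)) = Mul(X, Rational(1, 15)) = Mul(Rational(1, 15), X))
Pow(Function('V')(Function('F')(-2)), 2) = Pow(Mul(Rational(1, 15), Add(-3, Mul(3, -2))), 2) = Pow(Mul(Rational(1, 15), Add(-3, -6)), 2) = Pow(Mul(Rational(1, 15), -9), 2) = Pow(Rational(-3, 5), 2) = Rational(9, 25)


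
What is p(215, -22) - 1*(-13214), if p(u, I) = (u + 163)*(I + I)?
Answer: -3418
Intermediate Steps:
p(u, I) = 2*I*(163 + u) (p(u, I) = (163 + u)*(2*I) = 2*I*(163 + u))
p(215, -22) - 1*(-13214) = 2*(-22)*(163 + 215) - 1*(-13214) = 2*(-22)*378 + 13214 = -16632 + 13214 = -3418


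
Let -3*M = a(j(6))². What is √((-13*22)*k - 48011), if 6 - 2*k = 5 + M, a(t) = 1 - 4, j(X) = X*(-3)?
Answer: I*√48583 ≈ 220.42*I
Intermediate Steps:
j(X) = -3*X
a(t) = -3
M = -3 (M = -⅓*(-3)² = -⅓*9 = -3)
k = 2 (k = 3 - (5 - 3)/2 = 3 - ½*2 = 3 - 1 = 2)
√((-13*22)*k - 48011) = √(-13*22*2 - 48011) = √(-286*2 - 48011) = √(-572 - 48011) = √(-48583) = I*√48583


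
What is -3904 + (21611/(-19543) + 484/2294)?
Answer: -87531423595/22415821 ≈ -3904.9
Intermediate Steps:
-3904 + (21611/(-19543) + 484/2294) = -3904 + (21611*(-1/19543) + 484*(1/2294)) = -3904 + (-21611/19543 + 242/1147) = -3904 - 20058411/22415821 = -87531423595/22415821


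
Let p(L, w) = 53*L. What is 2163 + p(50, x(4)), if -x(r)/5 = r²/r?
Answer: 4813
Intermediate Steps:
x(r) = -5*r (x(r) = -5*r²/r = -5*r)
2163 + p(50, x(4)) = 2163 + 53*50 = 2163 + 2650 = 4813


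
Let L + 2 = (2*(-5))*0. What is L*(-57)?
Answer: 114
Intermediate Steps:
L = -2 (L = -2 + (2*(-5))*0 = -2 - 10*0 = -2 + 0 = -2)
L*(-57) = -2*(-57) = 114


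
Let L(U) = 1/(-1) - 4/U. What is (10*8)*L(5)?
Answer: -144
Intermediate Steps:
L(U) = -1 - 4/U (L(U) = 1*(-1) - 4/U = -1 - 4/U)
(10*8)*L(5) = (10*8)*((-4 - 1*5)/5) = 80*((-4 - 5)/5) = 80*((1/5)*(-9)) = 80*(-9/5) = -144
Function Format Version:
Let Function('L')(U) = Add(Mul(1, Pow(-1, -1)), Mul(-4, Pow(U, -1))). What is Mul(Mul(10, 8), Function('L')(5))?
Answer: -144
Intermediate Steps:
Function('L')(U) = Add(-1, Mul(-4, Pow(U, -1))) (Function('L')(U) = Add(Mul(1, -1), Mul(-4, Pow(U, -1))) = Add(-1, Mul(-4, Pow(U, -1))))
Mul(Mul(10, 8), Function('L')(5)) = Mul(Mul(10, 8), Mul(Pow(5, -1), Add(-4, Mul(-1, 5)))) = Mul(80, Mul(Rational(1, 5), Add(-4, -5))) = Mul(80, Mul(Rational(1, 5), -9)) = Mul(80, Rational(-9, 5)) = -144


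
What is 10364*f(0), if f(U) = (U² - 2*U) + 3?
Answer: 31092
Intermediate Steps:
f(U) = 3 + U² - 2*U
10364*f(0) = 10364*(3 + 0² - 2*0) = 10364*(3 + 0 + 0) = 10364*3 = 31092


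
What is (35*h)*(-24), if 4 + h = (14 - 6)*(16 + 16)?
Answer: -211680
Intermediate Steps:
h = 252 (h = -4 + (14 - 6)*(16 + 16) = -4 + 8*32 = -4 + 256 = 252)
(35*h)*(-24) = (35*252)*(-24) = 8820*(-24) = -211680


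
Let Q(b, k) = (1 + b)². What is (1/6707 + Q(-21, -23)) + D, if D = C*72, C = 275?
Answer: 135481401/6707 ≈ 20200.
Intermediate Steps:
D = 19800 (D = 275*72 = 19800)
(1/6707 + Q(-21, -23)) + D = (1/6707 + (1 - 21)²) + 19800 = (1/6707 + (-20)²) + 19800 = (1/6707 + 400) + 19800 = 2682801/6707 + 19800 = 135481401/6707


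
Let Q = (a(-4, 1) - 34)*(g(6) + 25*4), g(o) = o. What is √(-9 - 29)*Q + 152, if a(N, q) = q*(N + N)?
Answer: 152 - 4452*I*√38 ≈ 152.0 - 27444.0*I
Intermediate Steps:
a(N, q) = 2*N*q (a(N, q) = q*(2*N) = 2*N*q)
Q = -4452 (Q = (2*(-4)*1 - 34)*(6 + 25*4) = (-8 - 34)*(6 + 100) = -42*106 = -4452)
√(-9 - 29)*Q + 152 = √(-9 - 29)*(-4452) + 152 = √(-38)*(-4452) + 152 = (I*√38)*(-4452) + 152 = -4452*I*√38 + 152 = 152 - 4452*I*√38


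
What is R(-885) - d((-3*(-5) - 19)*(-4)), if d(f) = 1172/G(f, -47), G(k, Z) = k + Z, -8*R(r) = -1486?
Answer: 27721/124 ≈ 223.56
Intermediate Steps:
R(r) = 743/4 (R(r) = -⅛*(-1486) = 743/4)
G(k, Z) = Z + k
d(f) = 1172/(-47 + f)
R(-885) - d((-3*(-5) - 19)*(-4)) = 743/4 - 1172/(-47 + (-3*(-5) - 19)*(-4)) = 743/4 - 1172/(-47 + (15 - 19)*(-4)) = 743/4 - 1172/(-47 - 4*(-4)) = 743/4 - 1172/(-47 + 16) = 743/4 - 1172/(-31) = 743/4 - 1172*(-1)/31 = 743/4 - 1*(-1172/31) = 743/4 + 1172/31 = 27721/124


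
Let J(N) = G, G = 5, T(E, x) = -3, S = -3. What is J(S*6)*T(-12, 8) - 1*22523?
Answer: -22538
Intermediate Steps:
J(N) = 5
J(S*6)*T(-12, 8) - 1*22523 = 5*(-3) - 1*22523 = -15 - 22523 = -22538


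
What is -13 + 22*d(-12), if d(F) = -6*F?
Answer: 1571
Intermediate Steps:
-13 + 22*d(-12) = -13 + 22*(-6*(-12)) = -13 + 22*72 = -13 + 1584 = 1571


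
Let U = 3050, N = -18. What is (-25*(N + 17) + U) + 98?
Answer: 3173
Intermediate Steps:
(-25*(N + 17) + U) + 98 = (-25*(-18 + 17) + 3050) + 98 = (-25*(-1) + 3050) + 98 = (25 + 3050) + 98 = 3075 + 98 = 3173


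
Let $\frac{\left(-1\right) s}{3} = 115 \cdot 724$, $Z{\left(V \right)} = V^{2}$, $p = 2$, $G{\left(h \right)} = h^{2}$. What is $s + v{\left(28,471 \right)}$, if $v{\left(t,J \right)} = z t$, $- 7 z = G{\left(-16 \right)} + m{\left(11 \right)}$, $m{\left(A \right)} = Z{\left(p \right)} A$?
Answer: $-250980$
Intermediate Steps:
$m{\left(A \right)} = 4 A$ ($m{\left(A \right)} = 2^{2} A = 4 A$)
$z = - \frac{300}{7}$ ($z = - \frac{\left(-16\right)^{2} + 4 \cdot 11}{7} = - \frac{256 + 44}{7} = \left(- \frac{1}{7}\right) 300 = - \frac{300}{7} \approx -42.857$)
$v{\left(t,J \right)} = - \frac{300 t}{7}$
$s = -249780$ ($s = - 3 \cdot 115 \cdot 724 = \left(-3\right) 83260 = -249780$)
$s + v{\left(28,471 \right)} = -249780 - 1200 = -250980$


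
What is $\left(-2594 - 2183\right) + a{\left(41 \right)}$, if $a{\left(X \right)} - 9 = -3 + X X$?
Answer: $-3090$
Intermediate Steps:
$a{\left(X \right)} = 6 + X^{2}$ ($a{\left(X \right)} = 9 + \left(-3 + X X\right) = 9 + \left(-3 + X^{2}\right) = 6 + X^{2}$)
$\left(-2594 - 2183\right) + a{\left(41 \right)} = \left(-2594 - 2183\right) + \left(6 + 41^{2}\right) = -4777 + \left(6 + 1681\right) = -4777 + 1687 = -3090$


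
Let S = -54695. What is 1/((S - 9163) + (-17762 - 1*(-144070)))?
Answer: 1/62450 ≈ 1.6013e-5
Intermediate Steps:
1/((S - 9163) + (-17762 - 1*(-144070))) = 1/((-54695 - 9163) + (-17762 - 1*(-144070))) = 1/(-63858 + (-17762 + 144070)) = 1/(-63858 + 126308) = 1/62450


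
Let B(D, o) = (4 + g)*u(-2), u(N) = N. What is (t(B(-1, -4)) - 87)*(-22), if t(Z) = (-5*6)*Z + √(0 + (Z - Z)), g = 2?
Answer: -6006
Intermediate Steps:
B(D, o) = -12 (B(D, o) = (4 + 2)*(-2) = 6*(-2) = -12)
t(Z) = -30*Z (t(Z) = -30*Z + √(0 + 0) = -30*Z + √0 = -30*Z + 0 = -30*Z)
(t(B(-1, -4)) - 87)*(-22) = (-30*(-12) - 87)*(-22) = (360 - 87)*(-22) = 273*(-22) = -6006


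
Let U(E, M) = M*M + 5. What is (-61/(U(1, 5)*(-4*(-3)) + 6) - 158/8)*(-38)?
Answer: 4541/6 ≈ 756.83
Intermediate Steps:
U(E, M) = 5 + M**2 (U(E, M) = M**2 + 5 = 5 + M**2)
(-61/(U(1, 5)*(-4*(-3)) + 6) - 158/8)*(-38) = (-61/((5 + 5**2)*(-4*(-3)) + 6) - 158/8)*(-38) = (-61/((5 + 25)*12 + 6) - 158*1/8)*(-38) = (-61/(30*12 + 6) - 79/4)*(-38) = (-61/(360 + 6) - 79/4)*(-38) = (-61/366 - 79/4)*(-38) = (-61*1/366 - 79/4)*(-38) = (-1/6 - 79/4)*(-38) = -239/12*(-38) = 4541/6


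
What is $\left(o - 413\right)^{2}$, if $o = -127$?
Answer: $291600$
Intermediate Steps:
$\left(o - 413\right)^{2} = \left(-127 - 413\right)^{2} = \left(-540\right)^{2} = 291600$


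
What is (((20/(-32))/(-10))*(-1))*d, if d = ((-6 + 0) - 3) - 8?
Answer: 17/16 ≈ 1.0625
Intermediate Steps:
d = -17 (d = (-6 - 3) - 8 = -9 - 8 = -17)
(((20/(-32))/(-10))*(-1))*d = (((20/(-32))/(-10))*(-1))*(-17) = (((20*(-1/32))*(-⅒))*(-1))*(-17) = (-5/8*(-⅒)*(-1))*(-17) = ((1/16)*(-1))*(-17) = -1/16*(-17) = 17/16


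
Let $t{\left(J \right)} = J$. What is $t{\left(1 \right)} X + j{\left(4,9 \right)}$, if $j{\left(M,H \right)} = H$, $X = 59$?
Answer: $68$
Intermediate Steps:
$t{\left(1 \right)} X + j{\left(4,9 \right)} = 1 \cdot 59 + 9 = 59 + 9 = 68$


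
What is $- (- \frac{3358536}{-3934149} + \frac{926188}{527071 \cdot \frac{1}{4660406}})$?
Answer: $- \frac{5660470055163338976}{691191949193} \approx -8.1894 \cdot 10^{6}$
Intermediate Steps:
$- (- \frac{3358536}{-3934149} + \frac{926188}{527071 \cdot \frac{1}{4660406}}) = - (\left(-3358536\right) \left(- \frac{1}{3934149}\right) + \frac{926188}{527071 \cdot \frac{1}{4660406}}) = - (\frac{1119512}{1311383} + \frac{926188}{\frac{527071}{4660406}}) = - (\frac{1119512}{1311383} + 926188 \cdot \frac{4660406}{527071}) = - (\frac{1119512}{1311383} + \frac{4316412112328}{527071}) = \left(-1\right) \frac{5660470055163338976}{691191949193} = - \frac{5660470055163338976}{691191949193}$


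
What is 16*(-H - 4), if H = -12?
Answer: 128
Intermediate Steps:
16*(-H - 4) = 16*(-1*(-12) - 4) = 16*(12 - 4) = 16*8 = 128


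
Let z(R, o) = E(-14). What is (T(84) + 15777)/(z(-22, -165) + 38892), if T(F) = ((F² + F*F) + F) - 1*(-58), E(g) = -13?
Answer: 30031/38879 ≈ 0.77242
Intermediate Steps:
z(R, o) = -13
T(F) = 58 + F + 2*F² (T(F) = ((F² + F²) + F) + 58 = (2*F² + F) + 58 = (F + 2*F²) + 58 = 58 + F + 2*F²)
(T(84) + 15777)/(z(-22, -165) + 38892) = ((58 + 84 + 2*84²) + 15777)/(-13 + 38892) = ((58 + 84 + 2*7056) + 15777)/38879 = ((58 + 84 + 14112) + 15777)*(1/38879) = (14254 + 15777)*(1/38879) = 30031*(1/38879) = 30031/38879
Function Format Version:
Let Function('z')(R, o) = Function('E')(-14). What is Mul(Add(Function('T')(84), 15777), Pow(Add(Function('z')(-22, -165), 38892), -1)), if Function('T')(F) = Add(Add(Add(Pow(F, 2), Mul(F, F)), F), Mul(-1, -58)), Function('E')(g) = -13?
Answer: Rational(30031, 38879) ≈ 0.77242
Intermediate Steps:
Function('z')(R, o) = -13
Function('T')(F) = Add(58, F, Mul(2, Pow(F, 2))) (Function('T')(F) = Add(Add(Add(Pow(F, 2), Pow(F, 2)), F), 58) = Add(Add(Mul(2, Pow(F, 2)), F), 58) = Add(Add(F, Mul(2, Pow(F, 2))), 58) = Add(58, F, Mul(2, Pow(F, 2))))
Mul(Add(Function('T')(84), 15777), Pow(Add(Function('z')(-22, -165), 38892), -1)) = Mul(Add(Add(58, 84, Mul(2, Pow(84, 2))), 15777), Pow(Add(-13, 38892), -1)) = Mul(Add(Add(58, 84, Mul(2, 7056)), 15777), Pow(38879, -1)) = Mul(Add(Add(58, 84, 14112), 15777), Rational(1, 38879)) = Mul(Add(14254, 15777), Rational(1, 38879)) = Mul(30031, Rational(1, 38879)) = Rational(30031, 38879)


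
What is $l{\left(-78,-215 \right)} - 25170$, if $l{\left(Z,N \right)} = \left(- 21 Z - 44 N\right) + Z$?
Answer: $-14150$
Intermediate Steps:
$l{\left(Z,N \right)} = - 44 N - 20 Z$ ($l{\left(Z,N \right)} = \left(- 44 N - 21 Z\right) + Z = - 44 N - 20 Z$)
$l{\left(-78,-215 \right)} - 25170 = \left(\left(-44\right) \left(-215\right) - -1560\right) - 25170 = \left(9460 + 1560\right) - 25170 = 11020 - 25170 = -14150$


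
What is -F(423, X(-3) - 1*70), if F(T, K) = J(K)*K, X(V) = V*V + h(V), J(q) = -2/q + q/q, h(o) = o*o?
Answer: 54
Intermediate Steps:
h(o) = o²
J(q) = 1 - 2/q (J(q) = -2/q + 1 = 1 - 2/q)
X(V) = 2*V² (X(V) = V*V + V² = V² + V² = 2*V²)
F(T, K) = -2 + K (F(T, K) = ((-2 + K)/K)*K = -2 + K)
-F(423, X(-3) - 1*70) = -(-2 + (2*(-3)² - 1*70)) = -(-2 + (2*9 - 70)) = -(-2 + (18 - 70)) = -(-2 - 52) = -1*(-54) = 54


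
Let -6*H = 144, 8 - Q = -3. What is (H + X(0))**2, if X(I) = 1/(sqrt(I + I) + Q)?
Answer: 69169/121 ≈ 571.64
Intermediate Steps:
Q = 11 (Q = 8 - 1*(-3) = 8 + 3 = 11)
H = -24 (H = -1/6*144 = -24)
X(I) = 1/(11 + sqrt(2)*sqrt(I)) (X(I) = 1/(sqrt(I + I) + 11) = 1/(sqrt(2*I) + 11) = 1/(sqrt(2)*sqrt(I) + 11) = 1/(11 + sqrt(2)*sqrt(I)))
(H + X(0))**2 = (-24 + 1/(11 + sqrt(2)*sqrt(0)))**2 = (-24 + 1/(11 + sqrt(2)*0))**2 = (-24 + 1/(11 + 0))**2 = (-24 + 1/11)**2 = (-263/11)**2 = 69169/121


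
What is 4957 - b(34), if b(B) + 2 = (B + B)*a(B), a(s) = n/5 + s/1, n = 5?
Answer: 2579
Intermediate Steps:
a(s) = 1 + s (a(s) = 5/5 + s/1 = 5*(⅕) + s*1 = 1 + s)
b(B) = -2 + 2*B*(1 + B) (b(B) = -2 + (B + B)*(1 + B) = -2 + (2*B)*(1 + B) = -2 + 2*B*(1 + B))
4957 - b(34) = 4957 - (-2 + 2*34*(1 + 34)) = 4957 - (-2 + 2*34*35) = 4957 - (-2 + 2380) = 4957 - 1*2378 = 4957 - 2378 = 2579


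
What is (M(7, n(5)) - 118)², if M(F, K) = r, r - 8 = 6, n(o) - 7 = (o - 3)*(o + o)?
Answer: 10816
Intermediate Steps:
n(o) = 7 + 2*o*(-3 + o) (n(o) = 7 + (o - 3)*(o + o) = 7 + (-3 + o)*(2*o) = 7 + 2*o*(-3 + o))
r = 14 (r = 8 + 6 = 14)
M(F, K) = 14
(M(7, n(5)) - 118)² = (14 - 118)² = (-104)² = 10816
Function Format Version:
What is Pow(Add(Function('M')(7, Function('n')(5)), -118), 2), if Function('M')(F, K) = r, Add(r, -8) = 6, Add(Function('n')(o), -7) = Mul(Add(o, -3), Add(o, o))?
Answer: 10816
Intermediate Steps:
Function('n')(o) = Add(7, Mul(2, o, Add(-3, o))) (Function('n')(o) = Add(7, Mul(Add(o, -3), Add(o, o))) = Add(7, Mul(Add(-3, o), Mul(2, o))) = Add(7, Mul(2, o, Add(-3, o))))
r = 14 (r = Add(8, 6) = 14)
Function('M')(F, K) = 14
Pow(Add(Function('M')(7, Function('n')(5)), -118), 2) = Pow(Add(14, -118), 2) = Pow(-104, 2) = 10816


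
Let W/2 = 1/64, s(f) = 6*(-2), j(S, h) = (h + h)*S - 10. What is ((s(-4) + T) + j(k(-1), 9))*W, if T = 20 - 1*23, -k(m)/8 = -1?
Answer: 119/32 ≈ 3.7188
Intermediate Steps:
k(m) = 8 (k(m) = -8*(-1) = 8)
T = -3 (T = 20 - 23 = -3)
j(S, h) = -10 + 2*S*h (j(S, h) = (2*h)*S - 10 = 2*S*h - 10 = -10 + 2*S*h)
s(f) = -12
W = 1/32 (W = 2/64 = 2*(1/64) = 1/32 ≈ 0.031250)
((s(-4) + T) + j(k(-1), 9))*W = ((-12 - 3) + (-10 + 2*8*9))*(1/32) = (-15 + (-10 + 144))*(1/32) = (-15 + 134)*(1/32) = 119*(1/32) = 119/32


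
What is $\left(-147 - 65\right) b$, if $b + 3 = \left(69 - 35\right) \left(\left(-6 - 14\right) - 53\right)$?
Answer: $526820$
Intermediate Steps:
$b = -2485$ ($b = -3 + \left(69 - 35\right) \left(\left(-6 - 14\right) - 53\right) = -3 + 34 \left(-20 - 53\right) = -3 + 34 \left(-73\right) = -3 - 2482 = -2485$)
$\left(-147 - 65\right) b = \left(-147 - 65\right) \left(-2485\right) = \left(-212\right) \left(-2485\right) = 526820$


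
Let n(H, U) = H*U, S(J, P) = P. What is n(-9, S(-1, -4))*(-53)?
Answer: -1908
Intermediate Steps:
n(-9, S(-1, -4))*(-53) = -9*(-4)*(-53) = 36*(-53) = -1908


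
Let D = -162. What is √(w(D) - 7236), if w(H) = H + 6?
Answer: 4*I*√462 ≈ 85.977*I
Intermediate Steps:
w(H) = 6 + H
√(w(D) - 7236) = √((6 - 162) - 7236) = √(-156 - 7236) = √(-7392) = 4*I*√462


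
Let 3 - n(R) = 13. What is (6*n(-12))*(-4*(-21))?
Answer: -5040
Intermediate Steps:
n(R) = -10 (n(R) = 3 - 1*13 = 3 - 13 = -10)
(6*n(-12))*(-4*(-21)) = (6*(-10))*(-4*(-21)) = -60*84 = -5040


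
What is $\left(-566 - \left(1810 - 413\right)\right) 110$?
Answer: $-215930$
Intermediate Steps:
$\left(-566 - \left(1810 - 413\right)\right) 110 = \left(-566 - 1397\right) 110 = \left(-1963\right) 110 = -215930$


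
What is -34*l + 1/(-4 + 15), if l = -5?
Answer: 1871/11 ≈ 170.09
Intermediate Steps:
-34*l + 1/(-4 + 15) = -34*(-5) + 1/(-4 + 15) = 170 + 1/11 = 1871/11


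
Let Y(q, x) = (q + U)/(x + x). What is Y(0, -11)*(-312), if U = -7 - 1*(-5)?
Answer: -312/11 ≈ -28.364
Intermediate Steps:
U = -2 (U = -7 + 5 = -2)
Y(q, x) = (-2 + q)/(2*x) (Y(q, x) = (q - 2)/(x + x) = (-2 + q)/((2*x)) = (-2 + q)*(1/(2*x)) = (-2 + q)/(2*x))
Y(0, -11)*(-312) = ((½)*(-2 + 0)/(-11))*(-312) = ((½)*(-1/11)*(-2))*(-312) = (1/11)*(-312) = -312/11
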